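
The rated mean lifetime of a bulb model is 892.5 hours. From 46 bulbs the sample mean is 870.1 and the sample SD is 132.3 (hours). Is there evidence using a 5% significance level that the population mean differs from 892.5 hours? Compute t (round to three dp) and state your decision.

H0: μ = 892.5; H1: μ ≠ 892.5 (one-sample t-test, two-sided).
t = (x̄ − μ₀)/(s/√n) = (870.1 − 892.5)/(132.3/√46) = -1.148
df = n − 1 = 45
Two-sided p-value ≈ 0.2569
Since p ≈ 0.2569 > α = 0.05, fail to reject H0; the evidence is not statistically significant.

t = -1.148; fail to reject H0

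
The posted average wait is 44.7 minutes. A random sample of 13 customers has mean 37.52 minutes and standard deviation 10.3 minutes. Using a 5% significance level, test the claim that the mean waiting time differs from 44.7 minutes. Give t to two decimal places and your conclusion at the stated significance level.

H0: μ = 44.7; H1: μ ≠ 44.7 (one-sample t-test, two-sided).
t = (x̄ − μ₀)/(s/√n) = (37.52 − 44.7)/(10.3/√13) = -2.51
df = n − 1 = 12
Two-sided p-value ≈ 0.0272
Since p ≈ 0.0272 < α = 0.05, reject H0; the evidence is statistically significant.

t = -2.51; reject H0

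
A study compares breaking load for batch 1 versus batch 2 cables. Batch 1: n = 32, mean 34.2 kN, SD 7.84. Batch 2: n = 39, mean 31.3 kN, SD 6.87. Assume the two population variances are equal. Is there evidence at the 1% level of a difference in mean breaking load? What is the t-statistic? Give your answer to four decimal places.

1.6606

Let group 1 = batch 1, group 2 = batch 2. H0: μ_1 = μ_2; H1: μ_1 ≠ μ_2 (two-sample pooled-variance t-test, two-sided).
s_p² = [(32−1)·7.84² + (39−1)·6.87²]/(32+39−2) = 53.6075
t = (34.2 − 31.3)/√[53.6075·(1/32 + 1/39)] = 1.6606
df = n₁ + n₂ − 2 = 69
Two-sided p-value ≈ 0.101
Since p ≈ 0.101 > α = 0.01, fail to reject H0; the evidence is not statistically significant.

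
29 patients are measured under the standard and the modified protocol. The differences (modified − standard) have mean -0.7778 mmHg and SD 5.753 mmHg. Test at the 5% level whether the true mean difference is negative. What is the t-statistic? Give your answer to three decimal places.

H0: μ_d = 0; H1: μ_d < 0 (paired t-test on the differences, left-tailed).
t = d̄/(s_d/√n) = -0.7778/(5.753/√29) = -0.728
df = n − 1 = 28
p-value = P(T ≤ -0.728) ≈ 0.236
Since p ≈ 0.236 > α = 0.05, fail to reject H0; the evidence is not statistically significant.

-0.728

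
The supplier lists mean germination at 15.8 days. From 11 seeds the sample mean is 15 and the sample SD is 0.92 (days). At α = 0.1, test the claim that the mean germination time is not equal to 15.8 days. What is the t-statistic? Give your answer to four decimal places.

H0: μ = 15.8; H1: μ ≠ 15.8 (one-sample t-test, two-sided).
t = (x̄ − μ₀)/(s/√n) = (15 − 15.8)/(0.92/√11) = -2.8840
df = n − 1 = 10
Two-sided p-value ≈ 0.016
Since p ≈ 0.016 < α = 0.1, reject H0; the evidence is statistically significant.

-2.8840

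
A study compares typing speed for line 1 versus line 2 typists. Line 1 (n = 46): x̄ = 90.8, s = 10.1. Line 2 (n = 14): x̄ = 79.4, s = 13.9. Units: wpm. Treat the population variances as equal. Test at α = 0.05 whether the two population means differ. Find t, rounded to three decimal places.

3.375

Let group 1 = line 1, group 2 = line 2. H0: μ_1 = μ_2; H1: μ_1 ≠ μ_2 (two-sample pooled-variance t-test, two-sided).
s_p² = [(46−1)·10.1² + (14−1)·13.9²]/(46+14−2) = 122.451
t = (90.8 − 79.4)/√[122.451·(1/46 + 1/14)] = 3.375
df = n₁ + n₂ − 2 = 58
Two-sided p-value ≈ 0.0013
Since p ≈ 0.0013 < α = 0.05, reject H0; the data support H1.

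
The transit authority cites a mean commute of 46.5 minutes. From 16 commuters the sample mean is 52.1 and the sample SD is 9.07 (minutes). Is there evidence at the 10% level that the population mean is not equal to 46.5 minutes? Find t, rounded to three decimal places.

H0: μ = 46.5; H1: μ ≠ 46.5 (one-sample t-test, two-sided).
t = (x̄ − μ₀)/(s/√n) = (52.1 − 46.5)/(9.07/√16) = 2.470
df = n − 1 = 15
Two-sided p-value ≈ 0.026
Since p ≈ 0.026 < α = 0.1, reject H0; the data support H1.

2.470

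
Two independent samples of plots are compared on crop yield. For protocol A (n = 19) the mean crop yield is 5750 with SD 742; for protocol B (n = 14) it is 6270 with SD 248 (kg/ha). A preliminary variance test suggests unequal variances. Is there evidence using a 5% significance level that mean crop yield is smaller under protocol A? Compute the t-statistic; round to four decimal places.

-2.8466

Let group 1 = protocol A, group 2 = protocol B. H0: μ_1 = μ_2; H1: μ_1 < μ_2 (Welch's two-sample t-test, left-tailed).
t = (x̄_1 − x̄_2)/√(s_1²/n_1 + s_2²/n_2) = (5750 − 6270)/√(742²/19 + 248²/14) = -2.8466
Welch–Satterthwaite df ≈ 23.14
p-value = P(T ≤ -2.8466) ≈ 0.0046
Since p ≈ 0.0046 < α = 0.05, reject H0; the evidence is statistically significant.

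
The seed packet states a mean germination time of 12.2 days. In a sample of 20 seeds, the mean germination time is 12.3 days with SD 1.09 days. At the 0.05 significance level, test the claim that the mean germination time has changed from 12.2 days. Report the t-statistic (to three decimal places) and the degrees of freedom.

t = 0.410, df = 19

H0: μ = 12.2; H1: μ ≠ 12.2 (one-sample t-test, two-sided).
t = (x̄ − μ₀)/(s/√n) = (12.3 − 12.2)/(1.09/√20) = 0.410
df = n − 1 = 19
Two-sided p-value ≈ 0.6862
Since p ≈ 0.6862 > α = 0.05, fail to reject H0; the evidence is not statistically significant.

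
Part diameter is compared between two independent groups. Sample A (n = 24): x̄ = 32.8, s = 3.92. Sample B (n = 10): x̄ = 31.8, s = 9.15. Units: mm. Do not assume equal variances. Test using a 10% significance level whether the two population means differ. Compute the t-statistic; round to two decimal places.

Let group 1 = sample A, group 2 = sample B. H0: μ_1 = μ_2; H1: μ_1 ≠ μ_2 (Welch's two-sample t-test, two-sided).
t = (x̄_1 − x̄_2)/√(s_1²/n_1 + s_2²/n_2) = (32.8 − 31.8)/√(3.92²/24 + 9.15²/10) = 0.33
Welch–Satterthwaite df ≈ 10.41
Two-sided p-value ≈ 0.746
Since p ≈ 0.746 > α = 0.1, fail to reject H0; the data do not provide sufficient evidence against H0.

0.33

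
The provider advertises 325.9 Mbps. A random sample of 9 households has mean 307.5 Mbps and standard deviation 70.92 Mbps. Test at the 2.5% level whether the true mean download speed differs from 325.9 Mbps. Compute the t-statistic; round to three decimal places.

H0: μ = 325.9; H1: μ ≠ 325.9 (one-sample t-test, two-sided).
t = (x̄ − μ₀)/(s/√n) = (307.5 − 325.9)/(70.92/√9) = -0.778
df = n − 1 = 8
Two-sided p-value ≈ 0.4588
Since p ≈ 0.4588 > α = 0.025, fail to reject H0; the data do not provide sufficient evidence against H0.

-0.778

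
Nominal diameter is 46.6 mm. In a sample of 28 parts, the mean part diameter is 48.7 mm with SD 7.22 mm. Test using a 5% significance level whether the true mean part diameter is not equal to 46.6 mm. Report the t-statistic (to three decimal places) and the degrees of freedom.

t = 1.539, df = 27

H0: μ = 46.6; H1: μ ≠ 46.6 (one-sample t-test, two-sided).
t = (x̄ − μ₀)/(s/√n) = (48.7 − 46.6)/(7.22/√28) = 1.539
df = n − 1 = 27
Two-sided p-value ≈ 0.135
Since p ≈ 0.135 > α = 0.05, fail to reject H0; the data do not provide sufficient evidence against H0.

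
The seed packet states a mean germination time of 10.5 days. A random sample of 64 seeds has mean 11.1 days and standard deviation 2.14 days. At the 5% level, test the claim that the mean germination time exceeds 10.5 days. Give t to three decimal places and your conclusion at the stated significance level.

H0: μ = 10.5; H1: μ > 10.5 (one-sample t-test, right-tailed).
t = (x̄ − μ₀)/(s/√n) = (11.1 − 10.5)/(2.14/√64) = 2.243
df = n − 1 = 63
p-value = P(T ≥ 2.243) ≈ 0.0142
Since p ≈ 0.0142 < α = 0.05, reject H0; the evidence is statistically significant.

t = 2.243; reject H0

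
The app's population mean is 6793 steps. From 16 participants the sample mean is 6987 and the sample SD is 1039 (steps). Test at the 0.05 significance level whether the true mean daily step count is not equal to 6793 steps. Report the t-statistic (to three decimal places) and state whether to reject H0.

t = 0.747; fail to reject H0

H0: μ = 6793; H1: μ ≠ 6793 (one-sample t-test, two-sided).
t = (x̄ − μ₀)/(s/√n) = (6987 − 6793)/(1039/√16) = 0.747
df = n − 1 = 15
Two-sided p-value ≈ 0.4667
Since p ≈ 0.4667 > α = 0.05, fail to reject H0; the evidence is not statistically significant.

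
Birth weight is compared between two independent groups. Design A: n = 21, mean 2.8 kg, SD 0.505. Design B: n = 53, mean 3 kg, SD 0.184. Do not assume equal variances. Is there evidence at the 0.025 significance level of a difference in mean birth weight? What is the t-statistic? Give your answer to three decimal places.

Let group 1 = design A, group 2 = design B. H0: μ_1 = μ_2; H1: μ_1 ≠ μ_2 (Welch's two-sample t-test, two-sided).
t = (x̄_1 − x̄_2)/√(s_1²/n_1 + s_2²/n_2) = (2.8 − 3)/√(0.505²/21 + 0.184²/53) = -1.769
Welch–Satterthwaite df ≈ 22.14
Two-sided p-value ≈ 0.091
Since p ≈ 0.091 > α = 0.025, fail to reject H0; the data do not provide sufficient evidence against H0.

-1.769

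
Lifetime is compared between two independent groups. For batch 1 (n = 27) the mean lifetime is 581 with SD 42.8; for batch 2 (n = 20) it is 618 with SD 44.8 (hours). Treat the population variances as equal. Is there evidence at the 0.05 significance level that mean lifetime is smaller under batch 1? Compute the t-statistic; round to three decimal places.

-2.873

Let group 1 = batch 1, group 2 = batch 2. H0: μ_1 = μ_2; H1: μ_1 < μ_2 (two-sample pooled-variance t-test, left-tailed).
s_p² = [(27−1)·42.8² + (20−1)·44.8²]/(27+20−2) = 1905.81
t = (581 − 618)/√[1905.81·(1/27 + 1/20)] = -2.873
df = n₁ + n₂ − 2 = 45
p-value = P(T ≤ -2.873) ≈ 0.0031
Since p ≈ 0.0031 < α = 0.05, reject H0; the evidence is statistically significant.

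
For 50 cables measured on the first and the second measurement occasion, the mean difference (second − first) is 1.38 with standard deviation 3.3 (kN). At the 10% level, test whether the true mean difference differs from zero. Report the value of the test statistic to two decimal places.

2.96

H0: μ_d = 0; H1: μ_d ≠ 0 (paired t-test on the differences, two-sided).
t = d̄/(s_d/√n) = 1.38/(3.3/√50) = 2.96
df = n − 1 = 49
Two-sided p-value ≈ 0.0048
Since p ≈ 0.0048 < α = 0.1, reject H0; the evidence is statistically significant.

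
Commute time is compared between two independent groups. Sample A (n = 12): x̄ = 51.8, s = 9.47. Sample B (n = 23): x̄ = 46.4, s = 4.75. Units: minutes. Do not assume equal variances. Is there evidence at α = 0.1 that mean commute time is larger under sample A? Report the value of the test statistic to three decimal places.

1.857

Let group 1 = sample A, group 2 = sample B. H0: μ_1 = μ_2; H1: μ_1 > μ_2 (Welch's two-sample t-test, right-tailed).
t = (x̄_1 − x̄_2)/√(s_1²/n_1 + s_2²/n_2) = (51.8 − 46.4)/√(9.47²/12 + 4.75²/23) = 1.857
Welch–Satterthwaite df ≈ 13.96
p-value = P(T ≥ 1.857) ≈ 0.042
Since p ≈ 0.042 < α = 0.1, reject H0; the data support H1.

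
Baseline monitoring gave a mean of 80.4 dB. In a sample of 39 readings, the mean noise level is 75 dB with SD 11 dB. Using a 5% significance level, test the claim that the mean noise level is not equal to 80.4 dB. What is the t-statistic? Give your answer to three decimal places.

-3.066

H0: μ = 80.4; H1: μ ≠ 80.4 (one-sample t-test, two-sided).
t = (x̄ − μ₀)/(s/√n) = (75 − 80.4)/(11/√39) = -3.066
df = n − 1 = 38
Two-sided p-value ≈ 0.004
Since p ≈ 0.004 < α = 0.05, reject H0; the data support H1.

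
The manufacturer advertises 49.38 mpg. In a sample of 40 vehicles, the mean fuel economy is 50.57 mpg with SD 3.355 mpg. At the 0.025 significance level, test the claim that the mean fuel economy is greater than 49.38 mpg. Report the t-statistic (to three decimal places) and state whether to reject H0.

t = 2.243; reject H0

H0: μ = 49.38; H1: μ > 49.38 (one-sample t-test, right-tailed).
t = (x̄ − μ₀)/(s/√n) = (50.57 − 49.38)/(3.355/√40) = 2.243
df = n − 1 = 39
p-value = P(T ≥ 2.243) ≈ 0.0153
Since p ≈ 0.0153 < α = 0.025, reject H0; the evidence is statistically significant.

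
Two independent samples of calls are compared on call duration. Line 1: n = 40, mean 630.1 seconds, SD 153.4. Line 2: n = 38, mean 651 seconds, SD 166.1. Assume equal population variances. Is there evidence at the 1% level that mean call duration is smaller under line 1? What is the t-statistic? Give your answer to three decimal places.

-0.578

Let group 1 = line 1, group 2 = line 2. H0: μ_1 = μ_2; H1: μ_1 < μ_2 (two-sample pooled-variance t-test, left-tailed).
s_p² = [(40−1)·153.4² + (38−1)·166.1²]/(40+38−2) = 25507
t = (630.1 − 651)/√[25507·(1/40 + 1/38)] = -0.578
df = n₁ + n₂ − 2 = 76
p-value = P(T ≤ -0.578) ≈ 0.2826
Since p ≈ 0.2826 > α = 0.01, fail to reject H0; the evidence is not statistically significant.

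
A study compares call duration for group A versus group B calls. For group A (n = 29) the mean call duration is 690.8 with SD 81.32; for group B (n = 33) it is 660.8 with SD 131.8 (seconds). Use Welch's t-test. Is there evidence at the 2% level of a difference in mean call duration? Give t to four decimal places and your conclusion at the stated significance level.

t = 1.0922; fail to reject H0

Let group 1 = group A, group 2 = group B. H0: μ_1 = μ_2; H1: μ_1 ≠ μ_2 (Welch's two-sample t-test, two-sided).
t = (x̄_1 − x̄_2)/√(s_1²/n_1 + s_2²/n_2) = (690.8 − 660.8)/√(81.32²/29 + 131.8²/33) = 1.0922
Welch–Satterthwaite df ≈ 54.12
Two-sided p-value ≈ 0.2796
Since p ≈ 0.2796 > α = 0.02, fail to reject H0; the evidence is not statistically significant.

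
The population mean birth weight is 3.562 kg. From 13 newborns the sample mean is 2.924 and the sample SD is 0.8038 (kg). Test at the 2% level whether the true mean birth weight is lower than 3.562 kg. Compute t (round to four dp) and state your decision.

t = -2.8618; reject H0

H0: μ = 3.562; H1: μ < 3.562 (one-sample t-test, left-tailed).
t = (x̄ − μ₀)/(s/√n) = (2.924 − 3.562)/(0.8038/√13) = -2.8618
df = n − 1 = 12
p-value = P(T ≤ -2.8618) ≈ 0.0072
Since p ≈ 0.0072 < α = 0.02, reject H0; the evidence is statistically significant.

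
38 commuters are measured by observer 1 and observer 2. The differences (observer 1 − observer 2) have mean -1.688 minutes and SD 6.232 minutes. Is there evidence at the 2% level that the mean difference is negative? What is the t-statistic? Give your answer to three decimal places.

H0: μ_d = 0; H1: μ_d < 0 (paired t-test on the differences, left-tailed).
t = d̄/(s_d/√n) = -1.688/(6.232/√38) = -1.670
df = n − 1 = 37
p-value = P(T ≤ -1.670) ≈ 0.052
Since p ≈ 0.052 > α = 0.02, fail to reject H0; the data do not provide sufficient evidence against H0.

-1.670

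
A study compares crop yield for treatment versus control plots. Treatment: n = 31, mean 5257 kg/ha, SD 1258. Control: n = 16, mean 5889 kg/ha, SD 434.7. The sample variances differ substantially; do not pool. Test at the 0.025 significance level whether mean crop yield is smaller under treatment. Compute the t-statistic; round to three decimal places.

-2.521

Let group 1 = treatment, group 2 = control. H0: μ_1 = μ_2; H1: μ_1 < μ_2 (Welch's two-sample t-test, left-tailed).
t = (x̄_1 − x̄_2)/√(s_1²/n_1 + s_2²/n_2) = (5257 − 5889)/√(1258²/31 + 434.7²/16) = -2.521
Welch–Satterthwaite df ≈ 41.09
p-value = P(T ≤ -2.521) ≈ 0.008
Since p ≈ 0.008 < α = 0.025, reject H0; the data support H1.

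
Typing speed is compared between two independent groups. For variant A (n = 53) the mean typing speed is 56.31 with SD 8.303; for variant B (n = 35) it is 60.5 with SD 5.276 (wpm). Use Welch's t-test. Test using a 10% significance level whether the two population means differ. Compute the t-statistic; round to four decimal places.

Let group 1 = variant A, group 2 = variant B. H0: μ_1 = μ_2; H1: μ_1 ≠ μ_2 (Welch's two-sample t-test, two-sided).
t = (x̄_1 − x̄_2)/√(s_1²/n_1 + s_2²/n_2) = (56.31 − 60.5)/√(8.303²/53 + 5.276²/35) = -2.8941
Welch–Satterthwaite df ≈ 85.91
Two-sided p-value ≈ 0.005
Since p ≈ 0.005 < α = 0.1, reject H0; the evidence is statistically significant.

-2.8941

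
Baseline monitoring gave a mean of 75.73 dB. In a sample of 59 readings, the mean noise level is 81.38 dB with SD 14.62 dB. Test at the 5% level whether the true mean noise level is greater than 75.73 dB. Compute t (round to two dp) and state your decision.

t = 2.97; reject H0

H0: μ = 75.73; H1: μ > 75.73 (one-sample t-test, right-tailed).
t = (x̄ − μ₀)/(s/√n) = (81.38 − 75.73)/(14.62/√59) = 2.97
df = n − 1 = 58
p-value = P(T ≥ 2.97) ≈ 0.002
Since p ≈ 0.002 < α = 0.05, reject H0; the data support H1.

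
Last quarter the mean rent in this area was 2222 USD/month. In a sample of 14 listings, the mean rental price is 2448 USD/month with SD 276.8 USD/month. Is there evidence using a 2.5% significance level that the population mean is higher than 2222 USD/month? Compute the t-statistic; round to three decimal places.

3.055

H0: μ = 2222; H1: μ > 2222 (one-sample t-test, right-tailed).
t = (x̄ − μ₀)/(s/√n) = (2448 − 2222)/(276.8/√14) = 3.055
df = n − 1 = 13
p-value = P(T ≥ 3.055) ≈ 0.005
Since p ≈ 0.005 < α = 0.025, reject H0; the data support H1.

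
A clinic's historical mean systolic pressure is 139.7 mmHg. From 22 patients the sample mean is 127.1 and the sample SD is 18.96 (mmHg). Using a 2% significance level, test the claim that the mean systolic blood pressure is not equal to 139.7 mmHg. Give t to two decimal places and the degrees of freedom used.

t = -3.12, df = 21

H0: μ = 139.7; H1: μ ≠ 139.7 (one-sample t-test, two-sided).
t = (x̄ − μ₀)/(s/√n) = (127.1 − 139.7)/(18.96/√22) = -3.12
df = n − 1 = 21
Two-sided p-value ≈ 0.0052
Since p ≈ 0.0052 < α = 0.02, reject H0; the data support H1.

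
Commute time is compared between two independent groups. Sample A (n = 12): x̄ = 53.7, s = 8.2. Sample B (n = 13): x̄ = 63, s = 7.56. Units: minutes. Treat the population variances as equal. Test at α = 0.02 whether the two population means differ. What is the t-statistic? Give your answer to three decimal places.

-2.951

Let group 1 = sample A, group 2 = sample B. H0: μ_1 = μ_2; H1: μ_1 ≠ μ_2 (two-sample pooled-variance t-test, two-sided).
s_p² = [(12−1)·8.2² + (13−1)·7.56²]/(12+13−2) = 61.9775
t = (53.7 − 63)/√[61.9775·(1/12 + 1/13)] = -2.951
df = n₁ + n₂ − 2 = 23
Two-sided p-value ≈ 0.0072
Since p ≈ 0.0072 < α = 0.02, reject H0; the evidence is statistically significant.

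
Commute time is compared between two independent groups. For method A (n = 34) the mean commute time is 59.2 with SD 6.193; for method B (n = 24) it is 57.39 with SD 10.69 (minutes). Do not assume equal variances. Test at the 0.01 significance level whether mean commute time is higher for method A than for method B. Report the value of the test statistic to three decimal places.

Let group 1 = method A, group 2 = method B. H0: μ_1 = μ_2; H1: μ_1 > μ_2 (Welch's two-sample t-test, right-tailed).
t = (x̄_1 − x̄_2)/√(s_1²/n_1 + s_2²/n_2) = (59.2 − 57.39)/√(6.193²/34 + 10.69²/24) = 0.746
Welch–Satterthwaite df ≈ 33.86
p-value = P(T ≥ 0.746) ≈ 0.230
Since p ≈ 0.230 > α = 0.01, fail to reject H0; the data do not provide sufficient evidence against H0.

0.746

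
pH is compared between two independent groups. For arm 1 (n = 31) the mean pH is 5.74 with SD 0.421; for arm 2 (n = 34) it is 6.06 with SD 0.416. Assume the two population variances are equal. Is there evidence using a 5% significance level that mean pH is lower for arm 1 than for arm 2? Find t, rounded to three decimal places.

Let group 1 = arm 1, group 2 = arm 2. H0: μ_1 = μ_2; H1: μ_1 < μ_2 (two-sample pooled-variance t-test, left-tailed).
s_p² = [(31−1)·0.421² + (34−1)·0.416²]/(31+34−2) = 0.175049
t = (5.74 − 6.06)/√[0.175049·(1/31 + 1/34)] = -3.080
df = n₁ + n₂ − 2 = 63
p-value = P(T ≤ -3.080) ≈ 0.0015
Since p ≈ 0.0015 < α = 0.05, reject H0; the evidence is statistically significant.

-3.080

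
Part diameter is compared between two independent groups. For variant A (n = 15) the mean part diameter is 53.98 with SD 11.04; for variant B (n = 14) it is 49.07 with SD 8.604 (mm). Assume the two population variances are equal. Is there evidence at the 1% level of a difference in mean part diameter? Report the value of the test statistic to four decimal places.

1.3290

Let group 1 = variant A, group 2 = variant B. H0: μ_1 = μ_2; H1: μ_1 ≠ μ_2 (two-sample pooled-variance t-test, two-sided).
s_p² = [(15−1)·11.04² + (14−1)·8.604²]/(15+14−2) = 98.8414
t = (53.98 − 49.07)/√[98.8414·(1/15 + 1/14)] = 1.3290
df = n₁ + n₂ − 2 = 27
Two-sided p-value ≈ 0.195
Since p ≈ 0.195 > α = 0.01, fail to reject H0; the data do not provide sufficient evidence against H0.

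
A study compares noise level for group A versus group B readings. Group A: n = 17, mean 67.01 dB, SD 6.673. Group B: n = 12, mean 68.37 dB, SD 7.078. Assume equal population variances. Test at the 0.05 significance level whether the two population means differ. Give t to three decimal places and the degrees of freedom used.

Let group 1 = group A, group 2 = group B. H0: μ_1 = μ_2; H1: μ_1 ≠ μ_2 (two-sample pooled-variance t-test, two-sided).
s_p² = [(17−1)·6.673² + (12−1)·7.078²]/(17+12−2) = 46.7978
t = (67.01 − 68.37)/√[46.7978·(1/17 + 1/12)] = -0.527
df = n₁ + n₂ − 2 = 27
Two-sided p-value ≈ 0.6023
Since p ≈ 0.6023 > α = 0.05, fail to reject H0; the evidence is not statistically significant.

t = -0.527, df = 27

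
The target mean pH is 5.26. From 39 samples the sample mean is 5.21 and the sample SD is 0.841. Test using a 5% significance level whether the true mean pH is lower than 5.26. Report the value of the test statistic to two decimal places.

H0: μ = 5.26; H1: μ < 5.26 (one-sample t-test, left-tailed).
t = (x̄ − μ₀)/(s/√n) = (5.21 − 5.26)/(0.841/√39) = -0.37
df = n − 1 = 38
p-value = P(T ≤ -0.37) ≈ 0.356
Since p ≈ 0.356 > α = 0.05, fail to reject H0; the data do not provide sufficient evidence against H0.

-0.37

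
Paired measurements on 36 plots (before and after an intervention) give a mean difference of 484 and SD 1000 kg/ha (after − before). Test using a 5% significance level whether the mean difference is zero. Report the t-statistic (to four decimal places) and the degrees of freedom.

H0: μ_d = 0; H1: μ_d ≠ 0 (paired t-test on the differences, two-sided).
t = d̄/(s_d/√n) = 484/(1000/√36) = 2.9040
df = n − 1 = 35
Two-sided p-value ≈ 0.006
Since p ≈ 0.006 < α = 0.05, reject H0; the data support H1.

t = 2.9040, df = 35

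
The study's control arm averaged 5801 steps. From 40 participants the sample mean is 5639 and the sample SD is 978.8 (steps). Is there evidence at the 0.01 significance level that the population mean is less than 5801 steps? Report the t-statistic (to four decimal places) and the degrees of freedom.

H0: μ = 5801; H1: μ < 5801 (one-sample t-test, left-tailed).
t = (x̄ − μ₀)/(s/√n) = (5639 − 5801)/(978.8/√40) = -1.0468
df = n − 1 = 39
p-value = P(T ≤ -1.0468) ≈ 0.151
Since p ≈ 0.151 > α = 0.01, fail to reject H0; the data do not provide sufficient evidence against H0.

t = -1.0468, df = 39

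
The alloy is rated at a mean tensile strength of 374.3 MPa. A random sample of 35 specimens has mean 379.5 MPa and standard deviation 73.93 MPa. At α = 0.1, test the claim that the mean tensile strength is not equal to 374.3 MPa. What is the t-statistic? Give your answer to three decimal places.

0.416

H0: μ = 374.3; H1: μ ≠ 374.3 (one-sample t-test, two-sided).
t = (x̄ − μ₀)/(s/√n) = (379.5 − 374.3)/(73.93/√35) = 0.416
df = n − 1 = 34
Two-sided p-value ≈ 0.6799
Since p ≈ 0.6799 > α = 0.1, fail to reject H0; the evidence is not statistically significant.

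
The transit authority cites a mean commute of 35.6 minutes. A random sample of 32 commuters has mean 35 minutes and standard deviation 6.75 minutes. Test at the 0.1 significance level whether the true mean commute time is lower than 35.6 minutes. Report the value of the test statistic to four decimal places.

H0: μ = 35.6; H1: μ < 35.6 (one-sample t-test, left-tailed).
t = (x̄ − μ₀)/(s/√n) = (35 − 35.6)/(6.75/√32) = -0.5028
df = n − 1 = 31
p-value = P(T ≤ -0.5028) ≈ 0.3093
Since p ≈ 0.3093 > α = 0.1, fail to reject H0; the data do not provide sufficient evidence against H0.

-0.5028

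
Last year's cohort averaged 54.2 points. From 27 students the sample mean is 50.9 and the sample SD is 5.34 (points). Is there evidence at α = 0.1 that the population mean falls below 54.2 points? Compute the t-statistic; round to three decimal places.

H0: μ = 54.2; H1: μ < 54.2 (one-sample t-test, left-tailed).
t = (x̄ − μ₀)/(s/√n) = (50.9 − 54.2)/(5.34/√27) = -3.211
df = n − 1 = 26
p-value = P(T ≤ -3.211) ≈ 0.002
Since p ≈ 0.002 < α = 0.1, reject H0; the evidence is statistically significant.

-3.211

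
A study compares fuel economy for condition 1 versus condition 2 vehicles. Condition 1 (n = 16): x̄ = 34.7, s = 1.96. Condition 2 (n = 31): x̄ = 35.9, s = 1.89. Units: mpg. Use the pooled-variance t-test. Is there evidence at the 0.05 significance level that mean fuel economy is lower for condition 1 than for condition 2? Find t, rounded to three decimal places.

-2.037

Let group 1 = condition 1, group 2 = condition 2. H0: μ_1 = μ_2; H1: μ_1 < μ_2 (two-sample pooled-variance t-test, left-tailed).
s_p² = [(16−1)·1.96² + (31−1)·1.89²]/(16+31−2) = 3.66193
t = (34.7 − 35.9)/√[3.66193·(1/16 + 1/31)] = -2.037
df = n₁ + n₂ − 2 = 45
p-value = P(T ≤ -2.037) ≈ 0.024
Since p ≈ 0.024 < α = 0.05, reject H0; the evidence is statistically significant.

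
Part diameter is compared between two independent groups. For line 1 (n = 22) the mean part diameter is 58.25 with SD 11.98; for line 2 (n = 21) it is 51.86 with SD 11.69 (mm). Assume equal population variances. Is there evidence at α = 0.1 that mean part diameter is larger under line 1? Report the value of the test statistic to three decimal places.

1.769

Let group 1 = line 1, group 2 = line 2. H0: μ_1 = μ_2; H1: μ_1 > μ_2 (two-sample pooled-variance t-test, right-tailed).
s_p² = [(22−1)·11.98² + (21−1)·11.69²]/(22+21−2) = 140.172
t = (58.25 − 51.86)/√[140.172·(1/22 + 1/21)] = 1.769
df = n₁ + n₂ − 2 = 41
p-value = P(T ≥ 1.769) ≈ 0.0422
Since p ≈ 0.0422 < α = 0.1, reject H0; the evidence is statistically significant.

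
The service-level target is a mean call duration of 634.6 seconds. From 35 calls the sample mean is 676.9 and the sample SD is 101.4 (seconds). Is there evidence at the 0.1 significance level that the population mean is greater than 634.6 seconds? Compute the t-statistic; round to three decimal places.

2.468

H0: μ = 634.6; H1: μ > 634.6 (one-sample t-test, right-tailed).
t = (x̄ − μ₀)/(s/√n) = (676.9 − 634.6)/(101.4/√35) = 2.468
df = n − 1 = 34
p-value = P(T ≥ 2.468) ≈ 0.0094
Since p ≈ 0.0094 < α = 0.1, reject H0; the data support H1.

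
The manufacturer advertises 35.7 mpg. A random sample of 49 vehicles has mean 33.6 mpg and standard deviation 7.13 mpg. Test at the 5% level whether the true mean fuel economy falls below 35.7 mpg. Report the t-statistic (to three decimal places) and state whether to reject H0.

t = -2.062; reject H0

H0: μ = 35.7; H1: μ < 35.7 (one-sample t-test, left-tailed).
t = (x̄ − μ₀)/(s/√n) = (33.6 − 35.7)/(7.13/√49) = -2.062
df = n − 1 = 48
p-value = P(T ≤ -2.062) ≈ 0.022
Since p ≈ 0.022 < α = 0.05, reject H0; the evidence is statistically significant.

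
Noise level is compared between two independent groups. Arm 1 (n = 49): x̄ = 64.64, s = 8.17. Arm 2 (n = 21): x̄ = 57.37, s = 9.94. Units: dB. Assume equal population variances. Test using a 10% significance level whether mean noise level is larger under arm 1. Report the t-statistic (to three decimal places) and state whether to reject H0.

Let group 1 = arm 1, group 2 = arm 2. H0: μ_1 = μ_2; H1: μ_1 > μ_2 (two-sample pooled-variance t-test, right-tailed).
s_p² = [(49−1)·8.17² + (21−1)·9.94²]/(49+21−2) = 76.1768
t = (64.64 − 57.37)/√[76.1768·(1/49 + 1/21)] = 3.194
df = n₁ + n₂ − 2 = 68
p-value = P(T ≥ 3.194) ≈ 0.001
Since p ≈ 0.001 < α = 0.1, reject H0; the evidence is statistically significant.

t = 3.194; reject H0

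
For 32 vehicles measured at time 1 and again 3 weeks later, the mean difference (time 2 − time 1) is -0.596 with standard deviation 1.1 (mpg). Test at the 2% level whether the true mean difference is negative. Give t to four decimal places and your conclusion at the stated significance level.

H0: μ_d = 0; H1: μ_d < 0 (paired t-test on the differences, left-tailed).
t = d̄/(s_d/√n) = -0.596/(1.1/√32) = -3.0650
df = n − 1 = 31
p-value = P(T ≤ -3.0650) ≈ 0.002
Since p ≈ 0.002 < α = 0.02, reject H0; the evidence is statistically significant.

t = -3.0650; reject H0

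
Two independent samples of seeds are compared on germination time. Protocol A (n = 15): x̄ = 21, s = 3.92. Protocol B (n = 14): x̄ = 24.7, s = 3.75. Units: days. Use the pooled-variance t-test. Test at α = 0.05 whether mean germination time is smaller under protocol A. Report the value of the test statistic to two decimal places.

-2.59

Let group 1 = protocol A, group 2 = protocol B. H0: μ_1 = μ_2; H1: μ_1 < μ_2 (two-sample pooled-variance t-test, left-tailed).
s_p² = [(15−1)·3.92² + (14−1)·3.75²]/(15+14−2) = 14.7386
t = (21 − 24.7)/√[14.7386·(1/15 + 1/14)] = -2.59
df = n₁ + n₂ − 2 = 27
p-value = P(T ≤ -2.59) ≈ 0.008
Since p ≈ 0.008 < α = 0.05, reject H0; the evidence is statistically significant.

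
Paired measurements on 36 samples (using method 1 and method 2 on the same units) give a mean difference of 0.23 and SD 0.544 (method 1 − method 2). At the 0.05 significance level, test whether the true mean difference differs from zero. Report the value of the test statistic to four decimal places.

H0: μ_d = 0; H1: μ_d ≠ 0 (paired t-test on the differences, two-sided).
t = d̄/(s_d/√n) = 0.23/(0.544/√36) = 2.5368
df = n − 1 = 35
Two-sided p-value ≈ 0.0158
Since p ≈ 0.0158 < α = 0.05, reject H0; the evidence is statistically significant.

2.5368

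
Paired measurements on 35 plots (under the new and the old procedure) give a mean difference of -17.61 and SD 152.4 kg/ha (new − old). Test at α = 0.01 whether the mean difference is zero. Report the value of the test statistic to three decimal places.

H0: μ_d = 0; H1: μ_d ≠ 0 (paired t-test on the differences, two-sided).
t = d̄/(s_d/√n) = -17.61/(152.4/√35) = -0.684
df = n − 1 = 34
Two-sided p-value ≈ 0.499
Since p ≈ 0.499 > α = 0.01, fail to reject H0; the data do not provide sufficient evidence against H0.

-0.684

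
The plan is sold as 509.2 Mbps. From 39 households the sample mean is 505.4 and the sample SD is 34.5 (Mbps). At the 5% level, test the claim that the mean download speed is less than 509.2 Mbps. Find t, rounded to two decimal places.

-0.69

H0: μ = 509.2; H1: μ < 509.2 (one-sample t-test, left-tailed).
t = (x̄ − μ₀)/(s/√n) = (505.4 − 509.2)/(34.5/√39) = -0.69
df = n − 1 = 38
p-value = P(T ≤ -0.69) ≈ 0.248
Since p ≈ 0.248 > α = 0.05, fail to reject H0; the data do not provide sufficient evidence against H0.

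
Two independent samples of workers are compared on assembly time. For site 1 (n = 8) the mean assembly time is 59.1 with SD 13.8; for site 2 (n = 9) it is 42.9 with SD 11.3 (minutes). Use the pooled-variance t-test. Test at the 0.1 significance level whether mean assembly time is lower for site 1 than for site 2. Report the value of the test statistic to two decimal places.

2.66

Let group 1 = site 1, group 2 = site 2. H0: μ_1 = μ_2; H1: μ_1 < μ_2 (two-sample pooled-variance t-test, left-tailed).
s_p² = [(8−1)·13.8² + (9−1)·11.3²]/(8+9−2) = 156.973
t = (59.1 − 42.9)/√[156.973·(1/8 + 1/9)] = 2.66
df = n₁ + n₂ − 2 = 15
p-value = P(T ≤ 2.66) ≈ 0.991
Since p ≈ 0.991 > α = 0.1, fail to reject H0; the data do not provide sufficient evidence against H0.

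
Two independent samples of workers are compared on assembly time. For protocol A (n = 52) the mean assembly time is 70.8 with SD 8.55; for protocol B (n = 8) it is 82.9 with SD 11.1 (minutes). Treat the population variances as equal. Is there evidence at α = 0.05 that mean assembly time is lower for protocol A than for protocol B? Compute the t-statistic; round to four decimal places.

Let group 1 = protocol A, group 2 = protocol B. H0: μ_1 = μ_2; H1: μ_1 < μ_2 (two-sample pooled-variance t-test, left-tailed).
s_p² = [(52−1)·8.55² + (8−1)·11.1²]/(52+8−2) = 79.15
t = (70.8 − 82.9)/√[79.15·(1/52 + 1/8)] = -3.5812
df = n₁ + n₂ − 2 = 58
p-value = P(T ≤ -3.5812) ≈ 0.0004
Since p ≈ 0.0004 < α = 0.05, reject H0; the evidence is statistically significant.

-3.5812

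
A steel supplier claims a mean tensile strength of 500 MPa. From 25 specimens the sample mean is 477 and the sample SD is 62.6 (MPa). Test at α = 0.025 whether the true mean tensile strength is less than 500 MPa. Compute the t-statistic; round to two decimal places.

H0: μ = 500; H1: μ < 500 (one-sample t-test, left-tailed).
t = (x̄ − μ₀)/(s/√n) = (477 − 500)/(62.6/√25) = -1.84
df = n − 1 = 24
p-value = P(T ≤ -1.84) ≈ 0.039
Since p ≈ 0.039 > α = 0.025, fail to reject H0; the evidence is not statistically significant.

-1.84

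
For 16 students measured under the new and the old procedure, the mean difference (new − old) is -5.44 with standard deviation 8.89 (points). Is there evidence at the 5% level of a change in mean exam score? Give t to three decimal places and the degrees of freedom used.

t = -2.448, df = 15

H0: μ_d = 0; H1: μ_d ≠ 0 (paired t-test on the differences, two-sided).
t = d̄/(s_d/√n) = -5.44/(8.89/√16) = -2.448
df = n − 1 = 15
Two-sided p-value ≈ 0.027
Since p ≈ 0.027 < α = 0.05, reject H0; the data support H1.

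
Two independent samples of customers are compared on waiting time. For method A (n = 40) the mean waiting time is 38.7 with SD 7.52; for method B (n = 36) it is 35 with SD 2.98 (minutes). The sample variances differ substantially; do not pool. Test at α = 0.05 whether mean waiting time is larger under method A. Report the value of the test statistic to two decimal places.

2.87

Let group 1 = method A, group 2 = method B. H0: μ_1 = μ_2; H1: μ_1 > μ_2 (Welch's two-sample t-test, right-tailed).
t = (x̄_1 − x̄_2)/√(s_1²/n_1 + s_2²/n_2) = (38.7 − 35)/√(7.52²/40 + 2.98²/36) = 2.87
Welch–Satterthwaite df ≈ 52.03
p-value = P(T ≥ 2.87) ≈ 0.0029
Since p ≈ 0.0029 < α = 0.05, reject H0; the evidence is statistically significant.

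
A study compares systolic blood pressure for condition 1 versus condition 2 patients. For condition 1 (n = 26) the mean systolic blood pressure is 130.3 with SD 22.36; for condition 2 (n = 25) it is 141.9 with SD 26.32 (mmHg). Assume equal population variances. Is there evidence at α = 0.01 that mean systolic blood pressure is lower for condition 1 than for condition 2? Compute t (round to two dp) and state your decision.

Let group 1 = condition 1, group 2 = condition 2. H0: μ_1 = μ_2; H1: μ_1 < μ_2 (two-sample pooled-variance t-test, left-tailed).
s_p² = [(26−1)·22.36² + (25−1)·26.32²]/(26+25−2) = 594.389
t = (130.3 − 141.9)/√[594.389·(1/26 + 1/25)] = -1.70
df = n₁ + n₂ − 2 = 49
p-value = P(T ≤ -1.70) ≈ 0.0479
Since p ≈ 0.0479 > α = 0.01, fail to reject H0; the data do not provide sufficient evidence against H0.

t = -1.70; fail to reject H0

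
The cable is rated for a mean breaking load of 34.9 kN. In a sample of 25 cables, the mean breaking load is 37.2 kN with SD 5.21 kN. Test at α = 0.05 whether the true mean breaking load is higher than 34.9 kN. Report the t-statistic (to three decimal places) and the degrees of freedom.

H0: μ = 34.9; H1: μ > 34.9 (one-sample t-test, right-tailed).
t = (x̄ − μ₀)/(s/√n) = (37.2 − 34.9)/(5.21/√25) = 2.207
df = n − 1 = 24
p-value = P(T ≥ 2.207) ≈ 0.0186
Since p ≈ 0.0186 < α = 0.05, reject H0; the evidence is statistically significant.

t = 2.207, df = 24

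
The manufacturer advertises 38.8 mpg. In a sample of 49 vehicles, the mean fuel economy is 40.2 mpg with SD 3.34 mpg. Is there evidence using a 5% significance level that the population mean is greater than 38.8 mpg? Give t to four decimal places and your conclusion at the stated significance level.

H0: μ = 38.8; H1: μ > 38.8 (one-sample t-test, right-tailed).
t = (x̄ − μ₀)/(s/√n) = (40.2 − 38.8)/(3.34/√49) = 2.9341
df = n − 1 = 48
p-value = P(T ≥ 2.9341) ≈ 0.0026
Since p ≈ 0.0026 < α = 0.05, reject H0; the data support H1.

t = 2.9341; reject H0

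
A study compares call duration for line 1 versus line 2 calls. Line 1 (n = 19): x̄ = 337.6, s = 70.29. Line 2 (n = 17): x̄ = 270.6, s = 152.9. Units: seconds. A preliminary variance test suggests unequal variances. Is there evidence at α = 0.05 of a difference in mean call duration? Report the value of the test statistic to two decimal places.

Let group 1 = line 1, group 2 = line 2. H0: μ_1 = μ_2; H1: μ_1 ≠ μ_2 (Welch's two-sample t-test, two-sided).
t = (x̄_1 − x̄_2)/√(s_1²/n_1 + s_2²/n_2) = (337.6 − 270.6)/√(70.29²/19 + 152.9²/17) = 1.66
Welch–Satterthwaite df ≈ 21.93
Two-sided p-value ≈ 0.112
Since p ≈ 0.112 > α = 0.05, fail to reject H0; the data do not provide sufficient evidence against H0.

1.66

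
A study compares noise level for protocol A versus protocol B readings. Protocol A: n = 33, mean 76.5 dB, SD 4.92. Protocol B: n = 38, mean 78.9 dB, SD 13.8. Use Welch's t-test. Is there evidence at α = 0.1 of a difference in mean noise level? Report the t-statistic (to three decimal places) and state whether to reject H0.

Let group 1 = protocol A, group 2 = protocol B. H0: μ_1 = μ_2; H1: μ_1 ≠ μ_2 (Welch's two-sample t-test, two-sided).
t = (x̄_1 − x̄_2)/√(s_1²/n_1 + s_2²/n_2) = (76.5 − 78.9)/√(4.92²/33 + 13.8²/38) = -1.001
Welch–Satterthwaite df ≈ 47.45
Two-sided p-value ≈ 0.322
Since p ≈ 0.322 > α = 0.1, fail to reject H0; the data do not provide sufficient evidence against H0.

t = -1.001; fail to reject H0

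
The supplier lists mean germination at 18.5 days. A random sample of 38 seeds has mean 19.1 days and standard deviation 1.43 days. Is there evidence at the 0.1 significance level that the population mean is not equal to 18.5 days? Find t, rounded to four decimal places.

H0: μ = 18.5; H1: μ ≠ 18.5 (one-sample t-test, two-sided).
t = (x̄ − μ₀)/(s/√n) = (19.1 − 18.5)/(1.43/√38) = 2.5865
df = n − 1 = 37
Two-sided p-value ≈ 0.0138
Since p ≈ 0.0138 < α = 0.1, reject H0; the data support H1.

2.5865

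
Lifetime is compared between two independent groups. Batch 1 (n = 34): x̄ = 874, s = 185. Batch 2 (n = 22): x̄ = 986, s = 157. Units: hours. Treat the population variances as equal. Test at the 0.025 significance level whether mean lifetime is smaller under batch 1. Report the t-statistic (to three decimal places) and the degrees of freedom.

Let group 1 = batch 1, group 2 = batch 2. H0: μ_1 = μ_2; H1: μ_1 < μ_2 (two-sample pooled-variance t-test, left-tailed).
s_p² = [(34−1)·185² + (22−1)·157²]/(34+22−2) = 30501
t = (874 − 986)/√[30501·(1/34 + 1/22)] = -2.344
df = n₁ + n₂ − 2 = 54
p-value = P(T ≤ -2.344) ≈ 0.0114
Since p ≈ 0.0114 < α = 0.025, reject H0; the data support H1.

t = -2.344, df = 54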